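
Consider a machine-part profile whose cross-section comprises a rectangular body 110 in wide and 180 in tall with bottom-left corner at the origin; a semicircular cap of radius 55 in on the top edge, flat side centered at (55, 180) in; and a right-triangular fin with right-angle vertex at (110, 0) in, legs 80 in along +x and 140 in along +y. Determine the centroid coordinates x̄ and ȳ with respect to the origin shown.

x̄ = 70.17 in, ȳ = 99.81 in

rectangular body: A = 110 × 180 = 19800.00, centroid at (55.00, 90.00).
semicircular top: A = ½π·55² = 4751.66, centroid at (55.00, 203.34).
triangular fin: A = ½·80·140 = 5600.00, centroid at (136.67, 46.67).
ΣA = 30151.66 in², ΣAx̄ = 2115674.57 in³, ΣAȳ = 3009548.60 in³.
x̄ = 2115674.57/30151.66 = 70.17 in; ȳ = 3009548.60/30151.66 = 99.81 in.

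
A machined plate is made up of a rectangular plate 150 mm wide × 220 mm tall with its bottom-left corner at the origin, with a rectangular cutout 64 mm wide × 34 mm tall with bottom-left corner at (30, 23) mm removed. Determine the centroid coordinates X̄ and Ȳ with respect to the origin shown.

X̄ = 75.92 mm, Ȳ = 114.94 mm

plate: A = 150 × 220 = 33000.00, centroid at (75.00, 110.00).
hole: A = −(64 × 34) = -2176.00, centroid at (62.00, 40.00).
ΣA = 30824.00 mm²
ΣAX̄ = (33000.00)(75.00) + (-2176.00)(62.00) = 2340088.00 mm³
ΣAȲ = (33000.00)(110.00) + (-2176.00)(40.00) = 3542960.00 mm³
X̄ = 2340088.00 / 30824.00 = 75.92 mm
Ȳ = 3542960.00 / 30824.00 = 114.94 mm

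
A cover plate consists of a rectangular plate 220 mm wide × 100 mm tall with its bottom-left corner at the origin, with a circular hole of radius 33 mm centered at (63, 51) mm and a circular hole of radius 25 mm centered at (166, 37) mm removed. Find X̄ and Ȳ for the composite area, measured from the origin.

Part | A | x̄ᵢ | ȳᵢ | A·x̄ᵢ | A·ȳᵢ
plate | 22000.00 | 110.00 | 50.00 | 2420000.00 | 1100000.00
hole 1 | -3421.19 | 63.00 | 51.00 | -215535.25 | -174480.91
hole 2 | -1963.50 | 166.00 | 37.00 | -325940.24 | -72649.33
Σ | 16615.31 |  |  | 1878524.52 | 852869.76
X̄ = 1878524.52 / 16615.31 = 113.06 mm
Ȳ = 852869.76 / 16615.31 = 51.33 mm

X̄ = 113.06 mm, Ȳ = 51.33 mm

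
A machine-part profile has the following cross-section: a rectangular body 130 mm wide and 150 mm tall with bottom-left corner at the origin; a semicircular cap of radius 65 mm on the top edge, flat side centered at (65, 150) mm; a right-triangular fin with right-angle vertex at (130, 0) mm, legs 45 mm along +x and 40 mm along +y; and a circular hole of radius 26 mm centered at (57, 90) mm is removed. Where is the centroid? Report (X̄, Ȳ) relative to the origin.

X̄ = 68.57 mm, Ȳ = 98.82 mm

rectangular body: A = 130 × 150 = 19500.00, centroid at (65.00, 75.00).
semicircular top: A = ½π·65² = 6636.61, centroid at (65.00, 177.59).
triangular fin: A = ½·45·40 = 900.00, centroid at (145.00, 13.33).
hole: A = −π·26² = -2123.72, centroid at (57.00, 90.00).
ΣA = 24912.90 mm²
ΣAX̄ = (19500.00)(65.00) + (6636.61)(65.00) + (900.00)(145.00) + (-2123.72)(57.00) = 1708328.09 mm³
ΣAȲ = (19500.00)(75.00) + (6636.61)(177.59) + (900.00)(13.33) + (-2123.72)(90.00) = 2461941.01 mm³
X̄ = 1708328.09 / 24912.90 = 68.57 mm
Ȳ = 2461941.01 / 24912.90 = 98.82 mm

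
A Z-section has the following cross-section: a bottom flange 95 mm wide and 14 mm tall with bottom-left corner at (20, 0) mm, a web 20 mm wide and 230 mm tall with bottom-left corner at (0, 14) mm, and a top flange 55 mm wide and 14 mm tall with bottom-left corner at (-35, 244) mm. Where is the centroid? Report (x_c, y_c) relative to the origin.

x_c = 19.40 mm, y_c = 118.80 mm

Part | A | x̄ᵢ | ȳᵢ | A·x̄ᵢ | A·ȳᵢ
bottom flange | 1330.00 | 67.50 | 7.00 | 89775.00 | 9310.00
web | 4600.00 | 10.00 | 129.00 | 46000.00 | 593400.00
top flange | 770.00 | -7.50 | 251.00 | -5775.00 | 193270.00
Σ | 6700.00 |  |  | 130000.00 | 795980.00
x_c = 130000.00 / 6700.00 = 19.40 mm
y_c = 795980.00 / 6700.00 = 118.80 mm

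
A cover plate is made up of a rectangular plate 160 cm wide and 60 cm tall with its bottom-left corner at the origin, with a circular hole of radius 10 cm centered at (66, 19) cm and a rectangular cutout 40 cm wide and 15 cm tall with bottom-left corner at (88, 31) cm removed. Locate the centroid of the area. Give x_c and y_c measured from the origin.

x_c = 78.57 cm, y_c = 29.81 cm

plate: A = 160 × 60 = 9600.00, centroid at (80.00, 30.00).
hole 1: A = −π·10² = -314.16, centroid at (66.00, 19.00).
hole 2: A = −(40 × 15) = -600.00, centroid at (108.00, 38.50).
ΣA = 8685.84 cm²
ΣAx_c = (9600.00)(80.00) + (-314.16)(66.00) + (-600.00)(108.00) = 682465.49 cm³
ΣAy_c = (9600.00)(30.00) + (-314.16)(19.00) + (-600.00)(38.50) = 258930.97 cm³
x_c = 682465.49 / 8685.84 = 78.57 cm
y_c = 258930.97 / 8685.84 = 29.81 cm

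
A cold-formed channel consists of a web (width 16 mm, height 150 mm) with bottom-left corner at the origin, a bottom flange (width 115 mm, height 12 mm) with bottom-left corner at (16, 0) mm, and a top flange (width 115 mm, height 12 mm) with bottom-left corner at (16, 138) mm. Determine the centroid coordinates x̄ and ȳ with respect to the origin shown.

x̄ = 43.03 mm, ȳ = 75.00 mm

web: A = 16 × 150 = 2400.00, centroid at (8.00, 75.00).
bottom flange: A = 115 × 12 = 1380.00, centroid at (73.50, 6.00).
top flange: A = 115 × 12 = 1380.00, centroid at (73.50, 144.00).
ΣA = 5160.00 mm², ΣAx̄ = 222060.00 mm³, ΣAȳ = 387000.00 mm³.
x̄ = 222060.00/5160.00 = 43.03 mm; ȳ = 387000.00/5160.00 = 75.00 mm.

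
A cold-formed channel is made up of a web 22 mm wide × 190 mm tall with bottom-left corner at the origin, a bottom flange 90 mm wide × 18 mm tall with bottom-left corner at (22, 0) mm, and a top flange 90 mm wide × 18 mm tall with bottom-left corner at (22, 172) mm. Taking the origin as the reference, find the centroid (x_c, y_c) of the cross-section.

web: A = 22 × 190 = 4180.00, centroid at (11.00, 95.00).
bottom flange: A = 90 × 18 = 1620.00, centroid at (67.00, 9.00).
top flange: A = 90 × 18 = 1620.00, centroid at (67.00, 181.00).
ΣA = 7420.00 mm²
ΣAx_c = (4180.00)(11.00) + (1620.00)(67.00) + (1620.00)(67.00) = 263060.00 mm³
ΣAy_c = (4180.00)(95.00) + (1620.00)(9.00) + (1620.00)(181.00) = 704900.00 mm³
x_c = 263060.00 / 7420.00 = 35.45 mm
y_c = 704900.00 / 7420.00 = 95.00 mm

x_c = 35.45 mm, y_c = 95.00 mm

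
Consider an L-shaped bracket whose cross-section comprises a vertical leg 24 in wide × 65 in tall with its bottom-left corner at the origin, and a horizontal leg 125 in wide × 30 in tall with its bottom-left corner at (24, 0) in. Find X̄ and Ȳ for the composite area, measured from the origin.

Part | A | x̄ᵢ | ȳᵢ | A·x̄ᵢ | A·ȳᵢ
vertical leg | 1560.00 | 12.00 | 32.50 | 18720.00 | 50700.00
horizontal leg | 3750.00 | 86.50 | 15.00 | 324375.00 | 56250.00
Σ | 5310.00 |  |  | 343095.00 | 106950.00
X̄ = 343095.00 / 5310.00 = 64.61 in
Ȳ = 106950.00 / 5310.00 = 20.14 in

X̄ = 64.61 in, Ȳ = 20.14 in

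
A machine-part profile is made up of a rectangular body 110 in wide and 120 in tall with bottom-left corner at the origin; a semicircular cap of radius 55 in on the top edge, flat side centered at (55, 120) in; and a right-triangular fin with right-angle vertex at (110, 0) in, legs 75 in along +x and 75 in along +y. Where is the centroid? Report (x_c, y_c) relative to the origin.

Part | A | x̄ᵢ | ȳᵢ | A·x̄ᵢ | A·ȳᵢ
rectangular body | 13200.00 | 55.00 | 60.00 | 726000.00 | 792000.00
semicircular top | 4751.66 | 55.00 | 143.34 | 261341.24 | 681115.73
triangular fin | 2812.50 | 135.00 | 25.00 | 379687.50 | 70312.50
Σ | 20764.16 |  |  | 1367028.74 | 1543428.23
x_c = 1367028.74 / 20764.16 = 65.84 in
y_c = 1543428.23 / 20764.16 = 74.33 in

x_c = 65.84 in, y_c = 74.33 in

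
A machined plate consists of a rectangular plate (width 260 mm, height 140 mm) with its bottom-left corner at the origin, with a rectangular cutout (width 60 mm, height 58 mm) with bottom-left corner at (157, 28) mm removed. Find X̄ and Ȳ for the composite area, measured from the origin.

X̄ = 123.97 mm, Ȳ = 71.37 mm

plate: A = 260 × 140 = 36400.00, centroid at (130.00, 70.00).
hole: A = −(60 × 58) = -3480.00, centroid at (187.00, 57.00).
ΣA = 32920.00 mm²
ΣAX̄ = (36400.00)(130.00) + (-3480.00)(187.00) = 4081240.00 mm³
ΣAȲ = (36400.00)(70.00) + (-3480.00)(57.00) = 2349640.00 mm³
X̄ = 4081240.00 / 32920.00 = 123.97 mm
Ȳ = 2349640.00 / 32920.00 = 71.37 mm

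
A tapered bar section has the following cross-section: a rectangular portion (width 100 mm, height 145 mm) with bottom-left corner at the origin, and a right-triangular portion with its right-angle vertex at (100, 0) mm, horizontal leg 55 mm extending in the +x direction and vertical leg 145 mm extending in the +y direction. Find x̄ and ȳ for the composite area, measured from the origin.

x̄ = 64.74 mm, ȳ = 67.29 mm

Part | A | x̄ᵢ | ȳᵢ | A·x̄ᵢ | A·ȳᵢ
rectangular portion | 14500.00 | 50.00 | 72.50 | 725000.00 | 1051250.00
triangular portion | 3987.50 | 118.33 | 48.33 | 471854.17 | 192729.17
Σ | 18487.50 |  |  | 1196854.17 | 1243979.17
x̄ = 1196854.17 / 18487.50 = 64.74 mm
ȳ = 1243979.17 / 18487.50 = 67.29 mm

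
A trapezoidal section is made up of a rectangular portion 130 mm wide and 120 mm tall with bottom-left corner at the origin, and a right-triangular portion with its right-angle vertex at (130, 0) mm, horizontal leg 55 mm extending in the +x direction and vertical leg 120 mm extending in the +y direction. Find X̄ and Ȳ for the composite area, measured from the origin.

X̄ = 79.55 mm, Ȳ = 56.51 mm

rectangular portion: A = 130 × 120 = 15600.00, centroid at (65.00, 60.00).
triangular portion: A = ½·55·120 = 3300.00, centroid at (148.33, 40.00).
ΣA = 18900.00 mm²
ΣAX̄ = (15600.00)(65.00) + (3300.00)(148.33) = 1503500.00 mm³
ΣAȲ = (15600.00)(60.00) + (3300.00)(40.00) = 1068000.00 mm³
X̄ = 1503500.00 / 18900.00 = 79.55 mm
Ȳ = 1068000.00 / 18900.00 = 56.51 mm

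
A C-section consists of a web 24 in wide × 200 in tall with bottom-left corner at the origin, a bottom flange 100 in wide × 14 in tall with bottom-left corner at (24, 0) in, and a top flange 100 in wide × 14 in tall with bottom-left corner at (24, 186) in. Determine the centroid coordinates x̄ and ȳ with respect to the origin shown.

web: A = 24 × 200 = 4800.00, centroid at (12.00, 100.00).
bottom flange: A = 100 × 14 = 1400.00, centroid at (74.00, 7.00).
top flange: A = 100 × 14 = 1400.00, centroid at (74.00, 193.00).
ΣA = 7600.00 in², ΣAx̄ = 264800.00 in³, ΣAȳ = 760000.00 in³.
x̄ = 264800.00/7600.00 = 34.84 in; ȳ = 760000.00/7600.00 = 100.00 in.

x̄ = 34.84 in, ȳ = 100.00 in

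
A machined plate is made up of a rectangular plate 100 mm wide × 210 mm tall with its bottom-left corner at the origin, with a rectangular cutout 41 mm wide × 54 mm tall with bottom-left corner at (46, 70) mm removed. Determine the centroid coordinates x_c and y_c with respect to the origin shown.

x_c = 48.06 mm, y_c = 105.94 mm

Part | A | x̄ᵢ | ȳᵢ | A·x̄ᵢ | A·ȳᵢ
plate | 21000.00 | 50.00 | 105.00 | 1050000.00 | 2205000.00
hole | -2214.00 | 66.50 | 97.00 | -147231.00 | -214758.00
Σ | 18786.00 |  |  | 902769.00 | 1990242.00
x_c = 902769.00 / 18786.00 = 48.06 mm
y_c = 1990242.00 / 18786.00 = 105.94 mm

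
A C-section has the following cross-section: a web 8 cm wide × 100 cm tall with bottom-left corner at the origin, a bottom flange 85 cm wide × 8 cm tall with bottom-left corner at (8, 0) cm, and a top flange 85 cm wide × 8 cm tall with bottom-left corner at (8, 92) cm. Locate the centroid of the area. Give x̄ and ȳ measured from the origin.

Part | A | x̄ᵢ | ȳᵢ | A·x̄ᵢ | A·ȳᵢ
web | 800.00 | 4.00 | 50.00 | 3200.00 | 40000.00
bottom flange | 680.00 | 50.50 | 4.00 | 34340.00 | 2720.00
top flange | 680.00 | 50.50 | 96.00 | 34340.00 | 65280.00
Σ | 2160.00 |  |  | 71880.00 | 108000.00
x̄ = 71880.00 / 2160.00 = 33.28 cm
ȳ = 108000.00 / 2160.00 = 50.00 cm

x̄ = 33.28 cm, ȳ = 50.00 cm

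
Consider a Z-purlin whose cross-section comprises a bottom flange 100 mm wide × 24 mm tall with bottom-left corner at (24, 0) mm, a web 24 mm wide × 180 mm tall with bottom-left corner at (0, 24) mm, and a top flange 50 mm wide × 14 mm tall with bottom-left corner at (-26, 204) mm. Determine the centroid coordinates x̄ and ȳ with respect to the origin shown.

Part | A | x̄ᵢ | ȳᵢ | A·x̄ᵢ | A·ȳᵢ
bottom flange | 2400.00 | 74.00 | 12.00 | 177600.00 | 28800.00
web | 4320.00 | 12.00 | 114.00 | 51840.00 | 492480.00
top flange | 700.00 | -1.00 | 211.00 | -700.00 | 147700.00
Σ | 7420.00 |  |  | 228740.00 | 668980.00
x̄ = 228740.00 / 7420.00 = 30.83 mm
ȳ = 668980.00 / 7420.00 = 90.16 mm

x̄ = 30.83 mm, ȳ = 90.16 mm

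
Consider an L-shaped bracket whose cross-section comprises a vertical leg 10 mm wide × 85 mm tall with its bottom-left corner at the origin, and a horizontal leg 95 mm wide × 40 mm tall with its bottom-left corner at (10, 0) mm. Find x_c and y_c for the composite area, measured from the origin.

vertical leg: A = 10 × 85 = 850.00, centroid at (5.00, 42.50).
horizontal leg: A = 95 × 40 = 3800.00, centroid at (57.50, 20.00).
ΣA = 4650.00 mm²
ΣAx_c = (850.00)(5.00) + (3800.00)(57.50) = 222750.00 mm³
ΣAy_c = (850.00)(42.50) + (3800.00)(20.00) = 112125.00 mm³
x_c = 222750.00 / 4650.00 = 47.90 mm
y_c = 112125.00 / 4650.00 = 24.11 mm

x_c = 47.90 mm, y_c = 24.11 mm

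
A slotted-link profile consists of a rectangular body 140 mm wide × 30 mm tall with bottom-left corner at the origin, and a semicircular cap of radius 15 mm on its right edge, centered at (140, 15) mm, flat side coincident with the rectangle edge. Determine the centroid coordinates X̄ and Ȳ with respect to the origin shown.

X̄ = 75.93 mm, Ȳ = 15.00 mm

Part | A | x̄ᵢ | ȳᵢ | A·x̄ᵢ | A·ȳᵢ
rectangular body | 4200.00 | 70.00 | 15.00 | 294000.00 | 63000.00
semicircular end | 353.43 | 146.37 | 15.00 | 51730.08 | 5301.44
Σ | 4553.43 |  |  | 345730.08 | 68301.44
X̄ = 345730.08 / 4553.43 = 75.93 mm
Ȳ = 68301.44 / 4553.43 = 15.00 mm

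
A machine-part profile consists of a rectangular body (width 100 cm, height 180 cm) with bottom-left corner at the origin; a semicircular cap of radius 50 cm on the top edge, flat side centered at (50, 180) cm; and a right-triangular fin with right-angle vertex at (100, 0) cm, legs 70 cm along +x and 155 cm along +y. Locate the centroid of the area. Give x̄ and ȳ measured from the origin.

x̄ = 64.54 cm, ȳ = 98.37 cm

rectangular body: A = 100 × 180 = 18000.00, centroid at (50.00, 90.00).
semicircular top: A = ½π·50² = 3926.99, centroid at (50.00, 201.22).
triangular fin: A = ½·70·155 = 5425.00, centroid at (123.33, 51.67).
ΣA = 27351.99 cm²
ΣAx̄ = (18000.00)(50.00) + (3926.99)(50.00) + (5425.00)(123.33) = 1765432.87 cm³
ΣAȳ = (18000.00)(90.00) + (3926.99)(201.22) + (5425.00)(51.67) = 2690483.35 cm³
x̄ = 1765432.87 / 27351.99 = 64.54 cm
ȳ = 2690483.35 / 27351.99 = 98.37 cm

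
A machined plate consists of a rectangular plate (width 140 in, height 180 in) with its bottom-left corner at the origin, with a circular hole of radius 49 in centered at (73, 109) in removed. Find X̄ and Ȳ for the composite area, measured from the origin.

X̄ = 68.72 in, Ȳ = 81.88 in

Part | A | x̄ᵢ | ȳᵢ | A·x̄ᵢ | A·ȳᵢ
plate | 25200.00 | 70.00 | 90.00 | 1764000.00 | 2268000.00
hole | -7542.96 | 73.00 | 109.00 | -550636.37 | -822183.07
Σ | 17657.04 |  |  | 1213363.63 | 1445816.93
X̄ = 1213363.63 / 17657.04 = 68.72 in
Ȳ = 1445816.93 / 17657.04 = 81.88 in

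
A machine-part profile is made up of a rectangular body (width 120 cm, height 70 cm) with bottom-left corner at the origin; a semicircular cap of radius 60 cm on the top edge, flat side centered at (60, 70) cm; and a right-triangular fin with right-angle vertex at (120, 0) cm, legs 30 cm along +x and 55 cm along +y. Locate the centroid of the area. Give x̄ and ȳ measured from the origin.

x̄ = 63.88 cm, ȳ = 57.05 cm

rectangular body: A = 120 × 70 = 8400.00, centroid at (60.00, 35.00).
semicircular top: A = ½π·60² = 5654.87, centroid at (60.00, 95.46).
triangular fin: A = ½·30·55 = 825.00, centroid at (130.00, 18.33).
ΣA = 14879.87 cm², ΣAx̄ = 950542.01 cm³, ΣAȳ = 848965.67 cm³.
x̄ = 950542.01/14879.87 = 63.88 cm; ȳ = 848965.67/14879.87 = 57.05 cm.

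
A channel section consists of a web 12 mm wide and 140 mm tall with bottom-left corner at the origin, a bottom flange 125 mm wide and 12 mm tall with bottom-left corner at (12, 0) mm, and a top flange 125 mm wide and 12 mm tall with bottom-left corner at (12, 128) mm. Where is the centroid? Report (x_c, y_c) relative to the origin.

Part | A | x̄ᵢ | ȳᵢ | A·x̄ᵢ | A·ȳᵢ
web | 1680.00 | 6.00 | 70.00 | 10080.00 | 117600.00
bottom flange | 1500.00 | 74.50 | 6.00 | 111750.00 | 9000.00
top flange | 1500.00 | 74.50 | 134.00 | 111750.00 | 201000.00
Σ | 4680.00 |  |  | 233580.00 | 327600.00
x_c = 233580.00 / 4680.00 = 49.91 mm
y_c = 327600.00 / 4680.00 = 70.00 mm

x_c = 49.91 mm, y_c = 70.00 mm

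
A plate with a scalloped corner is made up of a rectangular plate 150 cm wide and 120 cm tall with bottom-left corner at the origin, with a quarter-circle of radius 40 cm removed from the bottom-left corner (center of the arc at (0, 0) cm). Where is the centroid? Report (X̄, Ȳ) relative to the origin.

X̄ = 79.35 cm, Ȳ = 63.23 cm

plate: A = 150 × 120 = 18000.00, centroid at (75.00, 60.00).
removed quarter-circle: A = −¼π·40² = -1256.64, centroid at (16.98, 16.98).
ΣA = 16743.36 cm², ΣAX̄ = 1328666.67 cm³, ΣAȲ = 1058666.67 cm³.
X̄ = 1328666.67/16743.36 = 79.35 cm; Ȳ = 1058666.67/16743.36 = 63.23 cm.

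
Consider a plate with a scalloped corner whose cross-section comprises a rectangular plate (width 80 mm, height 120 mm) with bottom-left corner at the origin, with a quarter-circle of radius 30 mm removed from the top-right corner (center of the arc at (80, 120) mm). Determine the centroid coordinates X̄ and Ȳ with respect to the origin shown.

X̄ = 37.83 mm, Ȳ = 56.24 mm

Part | A | x̄ᵢ | ȳᵢ | A·x̄ᵢ | A·ȳᵢ
plate | 9600.00 | 40.00 | 60.00 | 384000.00 | 576000.00
removed quarter-circle | -706.86 | 67.27 | 107.27 | -47548.67 | -75823.00
Σ | 8893.14 |  |  | 336451.33 | 500177.00
X̄ = 336451.33 / 8893.14 = 37.83 mm
Ȳ = 500177.00 / 8893.14 = 56.24 mm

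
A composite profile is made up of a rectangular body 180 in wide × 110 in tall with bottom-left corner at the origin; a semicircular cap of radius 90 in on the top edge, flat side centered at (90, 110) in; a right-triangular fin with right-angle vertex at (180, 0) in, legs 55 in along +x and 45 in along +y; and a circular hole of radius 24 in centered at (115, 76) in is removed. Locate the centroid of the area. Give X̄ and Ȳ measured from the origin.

X̄ = 92.78 in, Ȳ = 89.37 in

rectangular body: A = 180 × 110 = 19800.00, centroid at (90.00, 55.00).
semicircular top: A = ½π·90² = 12723.45, centroid at (90.00, 148.20).
triangular fin: A = ½·55·45 = 1237.50, centroid at (198.33, 15.00).
hole: A = −π·24² = -1809.56, centroid at (115.00, 76.00).
ΣA = 31951.39 in²
ΣAX̄ = (19800.00)(90.00) + (12723.45)(90.00) + (1237.50)(198.33) + (-1809.56)(115.00) = 2964448.92 in³
ΣAȲ = (19800.00)(55.00) + (12723.45)(148.20) + (1237.50)(15.00) + (-1809.56)(76.00) = 2855615.67 in³
X̄ = 2964448.92 / 31951.39 = 92.78 in
Ȳ = 2855615.67 / 31951.39 = 89.37 in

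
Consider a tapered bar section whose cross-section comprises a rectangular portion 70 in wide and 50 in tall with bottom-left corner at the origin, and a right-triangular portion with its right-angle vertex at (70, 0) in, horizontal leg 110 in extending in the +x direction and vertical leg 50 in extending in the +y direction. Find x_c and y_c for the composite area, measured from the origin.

x_c = 66.53 in, y_c = 21.33 in

rectangular portion: A = 70 × 50 = 3500.00, centroid at (35.00, 25.00).
triangular portion: A = ½·110·50 = 2750.00, centroid at (106.67, 16.67).
ΣA = 6250.00 in², ΣAx_c = 415833.33 in³, ΣAy_c = 133333.33 in³.
x_c = 415833.33/6250.00 = 66.53 in; y_c = 133333.33/6250.00 = 21.33 in.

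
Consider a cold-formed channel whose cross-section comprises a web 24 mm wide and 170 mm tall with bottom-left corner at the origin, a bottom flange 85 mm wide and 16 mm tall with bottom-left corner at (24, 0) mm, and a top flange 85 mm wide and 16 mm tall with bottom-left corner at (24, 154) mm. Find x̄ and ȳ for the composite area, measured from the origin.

web: A = 24 × 170 = 4080.00, centroid at (12.00, 85.00).
bottom flange: A = 85 × 16 = 1360.00, centroid at (66.50, 8.00).
top flange: A = 85 × 16 = 1360.00, centroid at (66.50, 162.00).
ΣA = 6800.00 mm²
ΣAx̄ = (4080.00)(12.00) + (1360.00)(66.50) + (1360.00)(66.50) = 229840.00 mm³
ΣAȳ = (4080.00)(85.00) + (1360.00)(8.00) + (1360.00)(162.00) = 578000.00 mm³
x̄ = 229840.00 / 6800.00 = 33.80 mm
ȳ = 578000.00 / 6800.00 = 85.00 mm

x̄ = 33.80 mm, ȳ = 85.00 mm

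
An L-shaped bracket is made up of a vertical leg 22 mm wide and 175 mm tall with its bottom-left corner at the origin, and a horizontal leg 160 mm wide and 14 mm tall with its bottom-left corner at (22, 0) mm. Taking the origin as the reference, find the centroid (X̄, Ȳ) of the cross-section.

X̄ = 44.47 mm, Ȳ = 57.89 mm

vertical leg: A = 22 × 175 = 3850.00, centroid at (11.00, 87.50).
horizontal leg: A = 160 × 14 = 2240.00, centroid at (102.00, 7.00).
ΣA = 6090.00 mm²
ΣAX̄ = (3850.00)(11.00) + (2240.00)(102.00) = 270830.00 mm³
ΣAȲ = (3850.00)(87.50) + (2240.00)(7.00) = 352555.00 mm³
X̄ = 270830.00 / 6090.00 = 44.47 mm
Ȳ = 352555.00 / 6090.00 = 57.89 mm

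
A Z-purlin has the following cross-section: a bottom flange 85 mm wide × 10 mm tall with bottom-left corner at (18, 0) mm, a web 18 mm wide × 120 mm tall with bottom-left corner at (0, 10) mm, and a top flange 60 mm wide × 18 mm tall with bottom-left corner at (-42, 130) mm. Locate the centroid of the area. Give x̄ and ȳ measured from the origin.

x̄ = 14.16 mm, ȳ = 74.71 mm

bottom flange: A = 85 × 10 = 850.00, centroid at (60.50, 5.00).
web: A = 18 × 120 = 2160.00, centroid at (9.00, 70.00).
top flange: A = 60 × 18 = 1080.00, centroid at (-12.00, 139.00).
ΣA = 4090.00 mm², ΣAx̄ = 57905.00 mm³, ΣAȳ = 305570.00 mm³.
x̄ = 57905.00/4090.00 = 14.16 mm; ȳ = 305570.00/4090.00 = 74.71 mm.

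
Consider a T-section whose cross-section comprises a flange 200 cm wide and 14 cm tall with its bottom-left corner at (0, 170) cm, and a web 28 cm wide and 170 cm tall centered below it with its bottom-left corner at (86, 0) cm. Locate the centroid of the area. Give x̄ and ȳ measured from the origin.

Part | A | x̄ᵢ | ȳᵢ | A·x̄ᵢ | A·ȳᵢ
web | 4760.00 | 100.00 | 85.00 | 476000.00 | 404600.00
flange | 2800.00 | 100.00 | 177.00 | 280000.00 | 495600.00
Σ | 7560.00 |  |  | 756000.00 | 900200.00
x̄ = 756000.00 / 7560.00 = 100.00 cm
ȳ = 900200.00 / 7560.00 = 119.07 cm

x̄ = 100.00 cm, ȳ = 119.07 cm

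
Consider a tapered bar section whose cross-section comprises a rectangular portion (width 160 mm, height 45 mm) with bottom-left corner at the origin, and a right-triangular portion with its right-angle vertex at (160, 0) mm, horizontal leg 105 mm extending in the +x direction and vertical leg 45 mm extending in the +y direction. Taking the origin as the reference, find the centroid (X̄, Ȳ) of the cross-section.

X̄ = 108.41 mm, Ȳ = 20.65 mm

rectangular portion: A = 160 × 45 = 7200.00, centroid at (80.00, 22.50).
triangular portion: A = ½·105·45 = 2362.50, centroid at (195.00, 15.00).
ΣA = 9562.50 mm², ΣAX̄ = 1036687.50 mm³, ΣAȲ = 197437.50 mm³.
X̄ = 1036687.50/9562.50 = 108.41 mm; Ȳ = 197437.50/9562.50 = 20.65 mm.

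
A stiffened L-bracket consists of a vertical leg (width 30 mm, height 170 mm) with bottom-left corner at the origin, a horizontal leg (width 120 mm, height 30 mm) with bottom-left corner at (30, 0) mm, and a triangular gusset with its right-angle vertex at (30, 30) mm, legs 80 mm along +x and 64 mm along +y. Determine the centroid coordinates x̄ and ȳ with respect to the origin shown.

x̄ = 48.45 mm, ȳ = 54.97 mm

Part | A | x̄ᵢ | ȳᵢ | A·x̄ᵢ | A·ȳᵢ
vertical leg | 5100.00 | 15.00 | 85.00 | 76500.00 | 433500.00
horizontal leg | 3600.00 | 90.00 | 15.00 | 324000.00 | 54000.00
gusset | 2560.00 | 56.67 | 51.33 | 145066.67 | 131413.33
Σ | 11260.00 |  |  | 545566.67 | 618913.33
x̄ = 545566.67 / 11260.00 = 48.45 mm
ȳ = 618913.33 / 11260.00 = 54.97 mm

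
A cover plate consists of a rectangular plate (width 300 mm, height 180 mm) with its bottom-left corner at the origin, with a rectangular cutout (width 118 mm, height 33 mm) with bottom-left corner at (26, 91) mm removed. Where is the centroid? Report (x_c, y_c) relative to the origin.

x_c = 155.05 mm, y_c = 88.64 mm

plate: A = 300 × 180 = 54000.00, centroid at (150.00, 90.00).
hole: A = −(118 × 33) = -3894.00, centroid at (85.00, 107.50).
ΣA = 50106.00 mm²
ΣAx_c = (54000.00)(150.00) + (-3894.00)(85.00) = 7769010.00 mm³
ΣAy_c = (54000.00)(90.00) + (-3894.00)(107.50) = 4441395.00 mm³
x_c = 7769010.00 / 50106.00 = 155.05 mm
y_c = 4441395.00 / 50106.00 = 88.64 mm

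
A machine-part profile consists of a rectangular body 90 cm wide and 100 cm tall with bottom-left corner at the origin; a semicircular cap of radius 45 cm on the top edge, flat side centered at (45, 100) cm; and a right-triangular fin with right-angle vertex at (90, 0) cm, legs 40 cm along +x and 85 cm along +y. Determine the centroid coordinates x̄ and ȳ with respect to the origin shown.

rectangular body: A = 90 × 100 = 9000.00, centroid at (45.00, 50.00).
semicircular top: A = ½π·45² = 3180.86, centroid at (45.00, 119.10).
triangular fin: A = ½·40·85 = 1700.00, centroid at (103.33, 28.33).
ΣA = 13880.86 cm², ΣAx̄ = 723805.48 cm³, ΣAȳ = 877002.92 cm³.
x̄ = 723805.48/13880.86 = 52.14 cm; ȳ = 877002.92/13880.86 = 63.18 cm.

x̄ = 52.14 cm, ȳ = 63.18 cm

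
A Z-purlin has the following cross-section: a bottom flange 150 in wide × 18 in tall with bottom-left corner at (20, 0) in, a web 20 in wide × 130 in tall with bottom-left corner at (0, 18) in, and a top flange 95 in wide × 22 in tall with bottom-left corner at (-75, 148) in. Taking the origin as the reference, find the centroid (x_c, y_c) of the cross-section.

x_c = 30.45 in, y_c = 77.46 in

Part | A | x̄ᵢ | ȳᵢ | A·x̄ᵢ | A·ȳᵢ
bottom flange | 2700.00 | 95.00 | 9.00 | 256500.00 | 24300.00
web | 2600.00 | 10.00 | 83.00 | 26000.00 | 215800.00
top flange | 2090.00 | -27.50 | 159.00 | -57475.00 | 332310.00
Σ | 7390.00 |  |  | 225025.00 | 572410.00
x_c = 225025.00 / 7390.00 = 30.45 in
y_c = 572410.00 / 7390.00 = 77.46 in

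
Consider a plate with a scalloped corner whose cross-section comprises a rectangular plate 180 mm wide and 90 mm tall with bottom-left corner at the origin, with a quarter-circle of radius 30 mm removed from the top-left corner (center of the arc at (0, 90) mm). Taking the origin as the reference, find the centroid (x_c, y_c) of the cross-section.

x_c = 93.53 mm, y_c = 43.53 mm

Part | A | x̄ᵢ | ȳᵢ | A·x̄ᵢ | A·ȳᵢ
plate | 16200.00 | 90.00 | 45.00 | 1458000.00 | 729000.00
removed quarter-circle | -706.86 | 12.73 | 77.27 | -9000.00 | -54617.25
Σ | 15493.14 |  |  | 1449000.00 | 674382.75
x_c = 1449000.00 / 15493.14 = 93.53 mm
y_c = 674382.75 / 15493.14 = 43.53 mm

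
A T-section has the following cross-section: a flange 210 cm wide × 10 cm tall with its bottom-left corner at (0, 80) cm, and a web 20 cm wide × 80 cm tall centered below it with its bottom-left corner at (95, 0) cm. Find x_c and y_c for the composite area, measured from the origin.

x_c = 105.00 cm, y_c = 65.54 cm

web: A = 20 × 80 = 1600.00, centroid at (105.00, 40.00).
flange: A = 210 × 10 = 2100.00, centroid at (105.00, 85.00).
ΣA = 3700.00 cm²
ΣAx_c = (1600.00)(105.00) + (2100.00)(105.00) = 388500.00 cm³
ΣAy_c = (1600.00)(40.00) + (2100.00)(85.00) = 242500.00 cm³
x_c = 388500.00 / 3700.00 = 105.00 cm
y_c = 242500.00 / 3700.00 = 65.54 cm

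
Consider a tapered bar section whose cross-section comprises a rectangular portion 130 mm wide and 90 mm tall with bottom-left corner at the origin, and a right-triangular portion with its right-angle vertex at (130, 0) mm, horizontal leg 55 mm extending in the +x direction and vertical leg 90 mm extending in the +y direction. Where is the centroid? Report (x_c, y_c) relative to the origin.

x_c = 79.55 mm, y_c = 42.38 mm

rectangular portion: A = 130 × 90 = 11700.00, centroid at (65.00, 45.00).
triangular portion: A = ½·55·90 = 2475.00, centroid at (148.33, 30.00).
ΣA = 14175.00 mm²
ΣAx_c = (11700.00)(65.00) + (2475.00)(148.33) = 1127625.00 mm³
ΣAy_c = (11700.00)(45.00) + (2475.00)(30.00) = 600750.00 mm³
x_c = 1127625.00 / 14175.00 = 79.55 mm
y_c = 600750.00 / 14175.00 = 42.38 mm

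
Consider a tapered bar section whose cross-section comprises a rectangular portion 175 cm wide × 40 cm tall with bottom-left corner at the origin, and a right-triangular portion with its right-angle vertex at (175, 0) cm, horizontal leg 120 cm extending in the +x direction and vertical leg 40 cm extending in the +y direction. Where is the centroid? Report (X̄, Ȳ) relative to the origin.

rectangular portion: A = 175 × 40 = 7000.00, centroid at (87.50, 20.00).
triangular portion: A = ½·120·40 = 2400.00, centroid at (215.00, 13.33).
ΣA = 9400.00 cm², ΣAX̄ = 1128500.00 cm³, ΣAȲ = 172000.00 cm³.
X̄ = 1128500.00/9400.00 = 120.05 cm; Ȳ = 172000.00/9400.00 = 18.30 cm.

X̄ = 120.05 cm, Ȳ = 18.30 cm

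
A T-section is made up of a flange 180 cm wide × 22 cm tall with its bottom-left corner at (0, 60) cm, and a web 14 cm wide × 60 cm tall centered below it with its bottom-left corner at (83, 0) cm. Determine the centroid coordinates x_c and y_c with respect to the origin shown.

web: A = 14 × 60 = 840.00, centroid at (90.00, 30.00).
flange: A = 180 × 22 = 3960.00, centroid at (90.00, 71.00).
ΣA = 4800.00 cm²
ΣAx_c = (840.00)(90.00) + (3960.00)(90.00) = 432000.00 cm³
ΣAy_c = (840.00)(30.00) + (3960.00)(71.00) = 306360.00 cm³
x_c = 432000.00 / 4800.00 = 90.00 cm
y_c = 306360.00 / 4800.00 = 63.83 cm

x_c = 90.00 cm, y_c = 63.83 cm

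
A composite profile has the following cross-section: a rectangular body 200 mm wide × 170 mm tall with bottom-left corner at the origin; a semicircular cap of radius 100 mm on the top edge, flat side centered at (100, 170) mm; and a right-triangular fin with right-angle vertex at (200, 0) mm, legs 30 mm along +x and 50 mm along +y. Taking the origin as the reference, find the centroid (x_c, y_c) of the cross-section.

x_c = 101.64 mm, y_c = 123.66 mm

rectangular body: A = 200 × 170 = 34000.00, centroid at (100.00, 85.00).
semicircular top: A = ½π·100² = 15707.96, centroid at (100.00, 212.44).
triangular fin: A = ½·30·50 = 750.00, centroid at (210.00, 16.67).
ΣA = 50457.96 mm²
ΣAx_c = (34000.00)(100.00) + (15707.96)(100.00) + (750.00)(210.00) = 5128296.33 mm³
ΣAy_c = (34000.00)(85.00) + (15707.96)(212.44) + (750.00)(16.67) = 6239520.42 mm³
x_c = 5128296.33 / 50457.96 = 101.64 mm
y_c = 6239520.42 / 50457.96 = 123.66 mm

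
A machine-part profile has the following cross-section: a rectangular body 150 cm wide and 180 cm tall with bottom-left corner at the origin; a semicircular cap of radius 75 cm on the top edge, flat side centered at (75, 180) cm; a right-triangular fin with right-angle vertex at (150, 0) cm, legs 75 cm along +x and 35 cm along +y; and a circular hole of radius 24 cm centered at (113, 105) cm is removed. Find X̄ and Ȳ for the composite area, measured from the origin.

rectangular body: A = 150 × 180 = 27000.00, centroid at (75.00, 90.00).
semicircular top: A = ½π·75² = 8835.73, centroid at (75.00, 211.83).
triangular fin: A = ½·75·35 = 1312.50, centroid at (175.00, 11.67).
hole: A = −π·24² = -1809.56, centroid at (113.00, 105.00).
ΣA = 35338.67 cm²
ΣAX̄ = (27000.00)(75.00) + (8835.73)(75.00) + (1312.50)(175.00) + (-1809.56)(113.00) = 2712887.22 cm³
ΣAȲ = (27000.00)(90.00) + (8835.73)(211.83) + (1312.50)(11.67) + (-1809.56)(105.00) = 4126990.26 cm³
X̄ = 2712887.22 / 35338.67 = 76.77 cm
Ȳ = 4126990.26 / 35338.67 = 116.78 cm

X̄ = 76.77 cm, Ȳ = 116.78 cm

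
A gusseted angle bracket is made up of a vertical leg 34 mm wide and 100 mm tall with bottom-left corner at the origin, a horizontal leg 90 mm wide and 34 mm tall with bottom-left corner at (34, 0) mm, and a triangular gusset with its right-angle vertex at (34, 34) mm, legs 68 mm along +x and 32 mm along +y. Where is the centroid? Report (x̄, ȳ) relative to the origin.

x̄ = 47.85 mm, ȳ = 35.85 mm

vertical leg: A = 34 × 100 = 3400.00, centroid at (17.00, 50.00).
horizontal leg: A = 90 × 34 = 3060.00, centroid at (79.00, 17.00).
gusset: A = ½·68·32 = 1088.00, centroid at (56.67, 44.67).
ΣA = 7548.00 mm², ΣAx̄ = 361193.33 mm³, ΣAȳ = 270617.33 mm³.
x̄ = 361193.33/7548.00 = 47.85 mm; ȳ = 270617.33/7548.00 = 35.85 mm.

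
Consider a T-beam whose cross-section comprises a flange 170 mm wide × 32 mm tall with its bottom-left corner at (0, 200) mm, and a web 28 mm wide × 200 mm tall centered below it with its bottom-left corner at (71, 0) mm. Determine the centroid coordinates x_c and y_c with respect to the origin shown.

Part | A | x̄ᵢ | ȳᵢ | A·x̄ᵢ | A·ȳᵢ
web | 5600.00 | 85.00 | 100.00 | 476000.00 | 560000.00
flange | 5440.00 | 85.00 | 216.00 | 462400.00 | 1175040.00
Σ | 11040.00 |  |  | 938400.00 | 1735040.00
x_c = 938400.00 / 11040.00 = 85.00 mm
y_c = 1735040.00 / 11040.00 = 157.16 mm

x_c = 85.00 mm, y_c = 157.16 mm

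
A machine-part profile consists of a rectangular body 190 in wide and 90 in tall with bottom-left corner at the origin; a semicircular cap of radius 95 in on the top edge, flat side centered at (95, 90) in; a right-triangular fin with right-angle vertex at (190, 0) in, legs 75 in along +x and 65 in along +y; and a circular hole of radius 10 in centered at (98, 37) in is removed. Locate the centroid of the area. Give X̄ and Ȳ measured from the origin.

rectangular body: A = 190 × 90 = 17100.00, centroid at (95.00, 45.00).
semicircular top: A = ½π·95² = 14176.44, centroid at (95.00, 130.32).
triangular fin: A = ½·75·65 = 2437.50, centroid at (215.00, 21.67).
hole: A = −π·10² = -314.16, centroid at (98.00, 37.00).
ΣA = 33399.78 in²
ΣAX̄ = (17100.00)(95.00) + (14176.44)(95.00) + (2437.50)(215.00) + (-314.16)(98.00) = 3464536.39 in³
ΣAȲ = (17100.00)(45.00) + (14176.44)(130.32) + (2437.50)(21.67) + (-314.16)(37.00) = 2658151.26 in³
X̄ = 3464536.39 / 33399.78 = 103.73 in
Ȳ = 2658151.26 / 33399.78 = 79.59 in

X̄ = 103.73 in, Ȳ = 79.59 in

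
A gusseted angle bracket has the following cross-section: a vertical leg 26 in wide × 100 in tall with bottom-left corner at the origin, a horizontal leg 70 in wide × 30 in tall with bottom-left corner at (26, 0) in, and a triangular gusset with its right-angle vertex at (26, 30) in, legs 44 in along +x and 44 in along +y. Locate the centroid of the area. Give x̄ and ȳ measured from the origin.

x̄ = 35.51 in, ȳ = 36.12 in

vertical leg: A = 26 × 100 = 2600.00, centroid at (13.00, 50.00).
horizontal leg: A = 70 × 30 = 2100.00, centroid at (61.00, 15.00).
gusset: A = ½·44·44 = 968.00, centroid at (40.67, 44.67).
ΣA = 5668.00 in²
ΣAx̄ = (2600.00)(13.00) + (2100.00)(61.00) + (968.00)(40.67) = 201265.33 in³
ΣAȳ = (2600.00)(50.00) + (2100.00)(15.00) + (968.00)(44.67) = 204737.33 in³
x̄ = 201265.33 / 5668.00 = 35.51 in
ȳ = 204737.33 / 5668.00 = 36.12 in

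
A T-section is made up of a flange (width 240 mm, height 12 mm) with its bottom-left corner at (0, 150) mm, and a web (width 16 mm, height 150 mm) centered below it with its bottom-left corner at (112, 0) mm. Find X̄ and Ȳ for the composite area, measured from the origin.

Part | A | x̄ᵢ | ȳᵢ | A·x̄ᵢ | A·ȳᵢ
web | 2400.00 | 120.00 | 75.00 | 288000.00 | 180000.00
flange | 2880.00 | 120.00 | 156.00 | 345600.00 | 449280.00
Σ | 5280.00 |  |  | 633600.00 | 629280.00
X̄ = 633600.00 / 5280.00 = 120.00 mm
Ȳ = 629280.00 / 5280.00 = 119.18 mm

X̄ = 120.00 mm, Ȳ = 119.18 mm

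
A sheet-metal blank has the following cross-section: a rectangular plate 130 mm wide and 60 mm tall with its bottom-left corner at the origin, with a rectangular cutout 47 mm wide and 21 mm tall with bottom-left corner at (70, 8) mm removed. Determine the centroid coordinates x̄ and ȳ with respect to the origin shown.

Part | A | x̄ᵢ | ȳᵢ | A·x̄ᵢ | A·ȳᵢ
plate | 7800.00 | 65.00 | 30.00 | 507000.00 | 234000.00
hole | -987.00 | 93.50 | 18.50 | -92284.50 | -18259.50
Σ | 6813.00 |  |  | 414715.50 | 215740.50
x̄ = 414715.50 / 6813.00 = 60.87 mm
ȳ = 215740.50 / 6813.00 = 31.67 mm

x̄ = 60.87 mm, ȳ = 31.67 mm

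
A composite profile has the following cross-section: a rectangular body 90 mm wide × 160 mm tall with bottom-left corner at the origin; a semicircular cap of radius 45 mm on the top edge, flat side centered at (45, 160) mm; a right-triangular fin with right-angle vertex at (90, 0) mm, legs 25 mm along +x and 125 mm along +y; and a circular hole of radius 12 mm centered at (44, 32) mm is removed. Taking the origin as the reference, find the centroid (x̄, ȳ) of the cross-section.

x̄ = 49.48 mm, ȳ = 94.82 mm

Part | A | x̄ᵢ | ȳᵢ | A·x̄ᵢ | A·ȳᵢ
rectangular body | 14400.00 | 45.00 | 80.00 | 648000.00 | 1152000.00
semicircular top | 3180.86 | 45.00 | 179.10 | 143138.82 | 569688.01
triangular fin | 1562.50 | 98.33 | 41.67 | 153645.83 | 65104.17
hole | -452.39 | 44.00 | 32.00 | -19905.13 | -14476.46
Σ | 18690.97 |  |  | 924879.52 | 1772315.72
x̄ = 924879.52 / 18690.97 = 49.48 mm
ȳ = 1772315.72 / 18690.97 = 94.82 mm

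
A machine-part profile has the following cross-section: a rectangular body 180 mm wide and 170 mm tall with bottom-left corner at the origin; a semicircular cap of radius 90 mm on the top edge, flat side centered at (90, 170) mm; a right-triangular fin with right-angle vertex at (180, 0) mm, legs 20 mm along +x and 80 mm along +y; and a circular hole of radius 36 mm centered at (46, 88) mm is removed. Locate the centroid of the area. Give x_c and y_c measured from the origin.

x_c = 96.40 mm, y_c = 122.67 mm

rectangular body: A = 180 × 170 = 30600.00, centroid at (90.00, 85.00).
semicircular top: A = ½π·90² = 12723.45, centroid at (90.00, 208.20).
triangular fin: A = ½·20·80 = 800.00, centroid at (186.67, 26.67).
hole: A = −π·36² = -4071.50, centroid at (46.00, 88.00).
ΣA = 40051.95 mm²
ΣAx_c = (30600.00)(90.00) + (12723.45)(90.00) + (800.00)(186.67) + (-4071.50)(46.00) = 3861154.67 mm³
ΣAy_c = (30600.00)(85.00) + (12723.45)(208.20) + (800.00)(26.67) + (-4071.50)(88.00) = 4913027.52 mm³
x_c = 3861154.67 / 40051.95 = 96.40 mm
y_c = 4913027.52 / 40051.95 = 122.67 mm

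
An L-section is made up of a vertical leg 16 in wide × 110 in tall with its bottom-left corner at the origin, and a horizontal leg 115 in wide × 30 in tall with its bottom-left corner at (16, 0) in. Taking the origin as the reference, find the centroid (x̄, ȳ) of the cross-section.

x̄ = 51.37 in, ȳ = 28.51 in

Part | A | x̄ᵢ | ȳᵢ | A·x̄ᵢ | A·ȳᵢ
vertical leg | 1760.00 | 8.00 | 55.00 | 14080.00 | 96800.00
horizontal leg | 3450.00 | 73.50 | 15.00 | 253575.00 | 51750.00
Σ | 5210.00 |  |  | 267655.00 | 148550.00
x̄ = 267655.00 / 5210.00 = 51.37 in
ȳ = 148550.00 / 5210.00 = 28.51 in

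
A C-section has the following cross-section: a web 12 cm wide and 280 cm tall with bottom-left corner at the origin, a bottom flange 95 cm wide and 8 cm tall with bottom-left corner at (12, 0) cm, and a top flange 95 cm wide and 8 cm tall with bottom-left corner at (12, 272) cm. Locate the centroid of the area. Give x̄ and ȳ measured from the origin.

x̄ = 22.66 cm, ȳ = 140.00 cm

Part | A | x̄ᵢ | ȳᵢ | A·x̄ᵢ | A·ȳᵢ
web | 3360.00 | 6.00 | 140.00 | 20160.00 | 470400.00
bottom flange | 760.00 | 59.50 | 4.00 | 45220.00 | 3040.00
top flange | 760.00 | 59.50 | 276.00 | 45220.00 | 209760.00
Σ | 4880.00 |  |  | 110600.00 | 683200.00
x̄ = 110600.00 / 4880.00 = 22.66 cm
ȳ = 683200.00 / 4880.00 = 140.00 cm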